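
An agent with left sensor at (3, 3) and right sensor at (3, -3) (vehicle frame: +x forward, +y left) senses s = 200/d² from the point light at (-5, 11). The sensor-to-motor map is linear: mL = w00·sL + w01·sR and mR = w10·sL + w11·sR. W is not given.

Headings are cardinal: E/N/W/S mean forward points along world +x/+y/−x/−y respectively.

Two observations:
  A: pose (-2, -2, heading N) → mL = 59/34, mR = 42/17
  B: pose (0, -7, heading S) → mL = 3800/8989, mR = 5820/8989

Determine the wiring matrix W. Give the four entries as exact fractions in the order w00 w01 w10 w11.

1/2 1/2 1/2 1

obs A: pose=(-2,-2,N) → sL=2, sR=25/17, mL=59/34, mR=42/17
obs B: pose=(0,-7,S) → sL=40/101, sR=40/89, mL=3800/8989, mR=5820/8989
sensor matrix S = [[2, 25/17], [40/101, 40/89]]; det S = 48360/152813
solve [mL_A; mL_B] = S·[w00; w01] and [mR_A; mR_B] = S·[w10; w11]:
  w00 = 1/2, w01 = 1/2, w10 = 1/2, w11 = 1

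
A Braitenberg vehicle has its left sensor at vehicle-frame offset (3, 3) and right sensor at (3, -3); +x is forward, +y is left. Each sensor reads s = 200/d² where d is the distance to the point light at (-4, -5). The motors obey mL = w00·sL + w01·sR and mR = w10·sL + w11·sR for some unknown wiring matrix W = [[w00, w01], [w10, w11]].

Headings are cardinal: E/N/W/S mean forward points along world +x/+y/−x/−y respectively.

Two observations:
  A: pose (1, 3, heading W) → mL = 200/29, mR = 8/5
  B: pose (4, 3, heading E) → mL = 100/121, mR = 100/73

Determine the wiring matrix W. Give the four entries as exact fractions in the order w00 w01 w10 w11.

obs A: pose=(1,3,W) → sL=200/29, sR=8/5, mL=200/29, mR=8/5
obs B: pose=(4,3,E) → sL=100/121, sR=100/73, mL=100/121, mR=100/73
sensor matrix S = [[200/29, 8/5], [100/121, 100/73]]; det S = 2081280/256157
solve [mL_A; mL_B] = S·[w00; w01] and [mR_A; mR_B] = S·[w10; w11]:
  w00 = 1, w01 = 0, w10 = 0, w11 = 1

1 0 0 1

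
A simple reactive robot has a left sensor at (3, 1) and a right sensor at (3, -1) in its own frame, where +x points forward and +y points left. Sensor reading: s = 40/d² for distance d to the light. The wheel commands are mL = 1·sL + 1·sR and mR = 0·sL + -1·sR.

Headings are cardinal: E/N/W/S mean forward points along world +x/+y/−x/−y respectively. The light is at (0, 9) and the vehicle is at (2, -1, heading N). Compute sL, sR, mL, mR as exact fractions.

4/5 20/29 216/145 -20/29

left sensor world pos  = (1, 2); dL² = 50
right sensor world pos = (3, 2); dR² = 58
sL = 40/50 = 4/5
sR = 40/58 = 20/29
mL = 1·sL + 1·sR = 216/145
mR = 0·sL + -1·sR = -20/29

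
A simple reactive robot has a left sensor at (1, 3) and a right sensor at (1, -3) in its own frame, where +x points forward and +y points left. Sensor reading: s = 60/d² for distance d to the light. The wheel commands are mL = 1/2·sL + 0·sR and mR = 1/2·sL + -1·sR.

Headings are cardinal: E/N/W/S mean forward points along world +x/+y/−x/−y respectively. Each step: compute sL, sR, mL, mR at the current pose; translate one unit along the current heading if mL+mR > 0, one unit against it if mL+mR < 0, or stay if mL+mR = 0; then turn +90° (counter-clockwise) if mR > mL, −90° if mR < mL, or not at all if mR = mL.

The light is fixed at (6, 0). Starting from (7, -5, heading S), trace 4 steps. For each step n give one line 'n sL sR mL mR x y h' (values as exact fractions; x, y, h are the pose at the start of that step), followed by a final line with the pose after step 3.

0 15/13 3/2 15/26 -12/13 7 -5 S
1 60/49 60 30/49 -2910/49 7 -4 W
2 6 30/17 3 21/17 8 -4 N
3 20/3 4/3 10/3 2 8 -3 E
final 9 -3 S

n=0: pose=(7,-5,S); sL=15/13, sR=3/2; mL=15/26, mR=-12/13; mL+mR=-9/26 → advance -1; mR−mL=-3/2 → turn -1·90°
n=1: pose=(7,-4,W); sL=60/49, sR=60; mL=30/49, mR=-2910/49; mL+mR=-2880/49 → advance -1; mR−mL=-60 → turn -1·90°
n=2: pose=(8,-4,N); sL=6, sR=30/17; mL=3, mR=21/17; mL+mR=72/17 → advance +1; mR−mL=-30/17 → turn -1·90°
n=3: pose=(8,-3,E); sL=20/3, sR=4/3; mL=10/3, mR=2; mL+mR=16/3 → advance +1; mR−mL=-4/3 → turn -1·90°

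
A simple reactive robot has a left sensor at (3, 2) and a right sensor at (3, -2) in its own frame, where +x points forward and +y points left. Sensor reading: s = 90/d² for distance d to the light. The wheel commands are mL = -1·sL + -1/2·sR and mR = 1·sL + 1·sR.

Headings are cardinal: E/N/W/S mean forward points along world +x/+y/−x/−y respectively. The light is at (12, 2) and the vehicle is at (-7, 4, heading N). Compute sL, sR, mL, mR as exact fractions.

left sensor world pos  = (-9, 7); dL² = 466
right sensor world pos = (-5, 7); dR² = 314
sL = 90/466 = 45/233
sR = 90/314 = 45/157
mL = -1·sL + -1/2·sR = -24615/73162
mR = 1·sL + 1·sR = 17550/36581

45/233 45/157 -24615/73162 17550/36581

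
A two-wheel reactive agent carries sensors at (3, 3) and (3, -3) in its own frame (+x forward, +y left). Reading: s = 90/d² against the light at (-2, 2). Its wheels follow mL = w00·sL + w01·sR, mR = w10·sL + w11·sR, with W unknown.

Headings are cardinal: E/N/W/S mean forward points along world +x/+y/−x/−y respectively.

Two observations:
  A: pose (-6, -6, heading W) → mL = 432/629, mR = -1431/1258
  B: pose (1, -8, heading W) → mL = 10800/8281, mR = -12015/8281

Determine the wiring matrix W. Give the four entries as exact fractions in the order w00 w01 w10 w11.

-1 1 -1 -1/2

obs A: pose=(-6,-6,W) → sL=9/17, sR=45/37, mL=432/629, mR=-1431/1258
obs B: pose=(1,-8,W) → sL=90/169, sR=90/49, mL=10800/8281, mR=-12015/8281
sensor matrix S = [[9/17, 45/37], [90/169, 90/49]]; det S = 1691280/5208749
solve [mL_A; mL_B] = S·[w00; w01] and [mR_A; mR_B] = S·[w10; w11]:
  w00 = -1, w01 = 1, w10 = -1, w11 = -1/2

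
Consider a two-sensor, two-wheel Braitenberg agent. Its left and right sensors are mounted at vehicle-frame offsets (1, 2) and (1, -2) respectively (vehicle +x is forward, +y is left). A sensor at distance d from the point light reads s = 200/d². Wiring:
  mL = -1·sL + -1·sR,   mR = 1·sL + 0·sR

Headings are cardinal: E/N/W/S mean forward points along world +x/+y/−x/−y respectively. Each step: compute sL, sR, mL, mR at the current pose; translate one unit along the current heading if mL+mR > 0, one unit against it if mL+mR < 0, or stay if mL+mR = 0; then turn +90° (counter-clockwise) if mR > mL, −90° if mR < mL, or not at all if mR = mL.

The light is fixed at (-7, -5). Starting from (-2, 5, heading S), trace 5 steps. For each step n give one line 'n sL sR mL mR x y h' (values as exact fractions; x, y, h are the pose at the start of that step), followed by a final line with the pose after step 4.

n=0: pose=(-2,5,S); sL=20/13, sR=20/9; mL=-440/117, mR=20/13; mL+mR=-20/9 → advance -1; mR−mL=620/117 → turn +1·90°
n=1: pose=(-2,6,E); sL=40/41, sR=200/117; mL=-12880/4797, mR=40/41; mL+mR=-200/117 → advance -1; mR−mL=17560/4797 → turn +1·90°
n=2: pose=(-3,6,N); sL=50/37, sR=10/9; mL=-820/333, mR=50/37; mL+mR=-10/9 → advance -1; mR−mL=1270/333 → turn +1·90°
n=3: pose=(-3,5,W); sL=200/73, sR=200/153; mL=-45200/11169, mR=200/73; mL+mR=-200/153 → advance -1; mR−mL=75800/11169 → turn +1·90°
n=4: pose=(-2,5,S); sL=20/13, sR=20/9; mL=-440/117, mR=20/13; mL+mR=-20/9 → advance -1; mR−mL=620/117 → turn +1·90°

0 20/13 20/9 -440/117 20/13 -2 5 S
1 40/41 200/117 -12880/4797 40/41 -2 6 E
2 50/37 10/9 -820/333 50/37 -3 6 N
3 200/73 200/153 -45200/11169 200/73 -3 5 W
4 20/13 20/9 -440/117 20/13 -2 5 S
final -2 6 E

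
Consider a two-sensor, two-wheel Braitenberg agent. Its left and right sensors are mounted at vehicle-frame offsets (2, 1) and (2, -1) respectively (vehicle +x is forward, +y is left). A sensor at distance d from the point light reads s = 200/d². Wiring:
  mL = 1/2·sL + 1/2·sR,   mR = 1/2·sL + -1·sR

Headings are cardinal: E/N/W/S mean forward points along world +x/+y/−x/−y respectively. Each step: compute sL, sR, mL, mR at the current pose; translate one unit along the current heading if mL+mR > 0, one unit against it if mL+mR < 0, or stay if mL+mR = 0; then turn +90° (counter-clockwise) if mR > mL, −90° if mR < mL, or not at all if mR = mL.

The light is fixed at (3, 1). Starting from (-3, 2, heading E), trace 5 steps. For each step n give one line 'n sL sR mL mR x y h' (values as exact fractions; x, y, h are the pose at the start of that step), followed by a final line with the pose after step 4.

0 10 25/2 45/4 -15/2 -3 2 E
1 200/17 200/37 5400/629 300/629 -2 2 S
2 4 4 4 -2 -2 1 W
3 200/53 200/29 8200/1537 -7700/1537 -3 1 N
4 10 25/2 45/4 -15/2 -3 2 E
final -2 2 S

n=0: pose=(-3,2,E); sL=10, sR=25/2; mL=45/4, mR=-15/2; mL+mR=15/4 → advance +1; mR−mL=-75/4 → turn -1·90°
n=1: pose=(-2,2,S); sL=200/17, sR=200/37; mL=5400/629, mR=300/629; mL+mR=5700/629 → advance +1; mR−mL=-300/37 → turn -1·90°
n=2: pose=(-2,1,W); sL=4, sR=4; mL=4, mR=-2; mL+mR=2 → advance +1; mR−mL=-6 → turn -1·90°
n=3: pose=(-3,1,N); sL=200/53, sR=200/29; mL=8200/1537, mR=-7700/1537; mL+mR=500/1537 → advance +1; mR−mL=-300/29 → turn -1·90°
n=4: pose=(-3,2,E); sL=10, sR=25/2; mL=45/4, mR=-15/2; mL+mR=15/4 → advance +1; mR−mL=-75/4 → turn -1·90°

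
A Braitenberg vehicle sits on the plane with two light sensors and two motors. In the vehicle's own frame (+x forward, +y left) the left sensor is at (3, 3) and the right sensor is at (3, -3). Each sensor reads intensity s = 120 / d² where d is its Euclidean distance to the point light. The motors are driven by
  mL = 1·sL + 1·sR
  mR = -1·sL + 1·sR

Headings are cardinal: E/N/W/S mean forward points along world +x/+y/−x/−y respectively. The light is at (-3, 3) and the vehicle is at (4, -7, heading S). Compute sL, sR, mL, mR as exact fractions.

left sensor world pos  = (7, -10); dL² = 269
right sensor world pos = (1, -10); dR² = 185
sL = 120/269 = 120/269
sR = 120/185 = 24/37
mL = 1·sL + 1·sR = 10896/9953
mR = -1·sL + 1·sR = 2016/9953

120/269 24/37 10896/9953 2016/9953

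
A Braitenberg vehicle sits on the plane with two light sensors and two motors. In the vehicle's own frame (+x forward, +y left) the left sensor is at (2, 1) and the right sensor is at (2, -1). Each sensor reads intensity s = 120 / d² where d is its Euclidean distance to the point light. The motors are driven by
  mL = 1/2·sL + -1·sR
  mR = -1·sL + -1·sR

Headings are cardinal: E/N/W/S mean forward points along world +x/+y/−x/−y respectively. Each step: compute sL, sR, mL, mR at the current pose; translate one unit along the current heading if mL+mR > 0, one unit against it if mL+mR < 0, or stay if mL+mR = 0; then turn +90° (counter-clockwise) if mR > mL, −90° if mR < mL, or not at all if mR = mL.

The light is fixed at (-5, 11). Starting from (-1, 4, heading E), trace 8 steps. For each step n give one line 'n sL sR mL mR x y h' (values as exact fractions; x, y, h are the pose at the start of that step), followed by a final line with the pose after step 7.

0 5/3 6/5 -11/30 -43/15 -1 4 E
1 120/97 24/17 -1308/1649 -4368/1649 -2 4 S
2 12/5 60/13 -222/65 -456/65 -2 5 W
3 24/5 120/41 -108/205 -1584/205 -1 5 N
4 5/3 6/5 -11/30 -43/15 -1 4 E
5 120/97 24/17 -1308/1649 -4368/1649 -2 4 S
6 12/5 60/13 -222/65 -456/65 -2 5 W
7 24/5 120/41 -108/205 -1584/205 -1 5 N
final -1 4 E

n=0: pose=(-1,4,E); sL=5/3, sR=6/5; mL=-11/30, mR=-43/15; mL+mR=-97/30 → advance -1; mR−mL=-5/2 → turn -1·90°
n=1: pose=(-2,4,S); sL=120/97, sR=24/17; mL=-1308/1649, mR=-4368/1649; mL+mR=-5676/1649 → advance -1; mR−mL=-180/97 → turn -1·90°
n=2: pose=(-2,5,W); sL=12/5, sR=60/13; mL=-222/65, mR=-456/65; mL+mR=-678/65 → advance -1; mR−mL=-18/5 → turn -1·90°
n=3: pose=(-1,5,N); sL=24/5, sR=120/41; mL=-108/205, mR=-1584/205; mL+mR=-1692/205 → advance -1; mR−mL=-36/5 → turn -1·90°
n=4: pose=(-1,4,E); sL=5/3, sR=6/5; mL=-11/30, mR=-43/15; mL+mR=-97/30 → advance -1; mR−mL=-5/2 → turn -1·90°
n=5: pose=(-2,4,S); sL=120/97, sR=24/17; mL=-1308/1649, mR=-4368/1649; mL+mR=-5676/1649 → advance -1; mR−mL=-180/97 → turn -1·90°
n=6: pose=(-2,5,W); sL=12/5, sR=60/13; mL=-222/65, mR=-456/65; mL+mR=-678/65 → advance -1; mR−mL=-18/5 → turn -1·90°
n=7: pose=(-1,5,N); sL=24/5, sR=120/41; mL=-108/205, mR=-1584/205; mL+mR=-1692/205 → advance -1; mR−mL=-36/5 → turn -1·90°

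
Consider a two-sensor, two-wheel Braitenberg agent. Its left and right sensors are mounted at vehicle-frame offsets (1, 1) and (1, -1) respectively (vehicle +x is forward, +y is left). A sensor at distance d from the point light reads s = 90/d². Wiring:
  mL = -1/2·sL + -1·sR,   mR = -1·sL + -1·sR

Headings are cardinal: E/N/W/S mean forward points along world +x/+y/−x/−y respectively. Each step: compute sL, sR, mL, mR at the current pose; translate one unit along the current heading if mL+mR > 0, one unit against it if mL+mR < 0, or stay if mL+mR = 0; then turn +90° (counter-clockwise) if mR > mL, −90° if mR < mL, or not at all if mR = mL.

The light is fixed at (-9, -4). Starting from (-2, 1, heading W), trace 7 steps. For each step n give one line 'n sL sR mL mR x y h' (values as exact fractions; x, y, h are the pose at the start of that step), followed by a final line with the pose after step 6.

0 45/26 5/4 -55/26 -155/52 -2 1 W
1 18/17 10/13 -287/221 -404/221 -1 1 N
2 45/53 1 -151/106 -98/53 -1 0 E
3 90/73 2 -191/73 -236/73 -2 0 S
4 45/26 5/4 -55/26 -155/52 -2 1 W
5 18/17 10/13 -287/221 -404/221 -1 1 N
6 45/53 1 -151/106 -98/53 -1 0 E
final -2 0 S

n=0: pose=(-2,1,W); sL=45/26, sR=5/4; mL=-55/26, mR=-155/52; mL+mR=-265/52 → advance -1; mR−mL=-45/52 → turn -1·90°
n=1: pose=(-1,1,N); sL=18/17, sR=10/13; mL=-287/221, mR=-404/221; mL+mR=-691/221 → advance -1; mR−mL=-9/17 → turn -1·90°
n=2: pose=(-1,0,E); sL=45/53, sR=1; mL=-151/106, mR=-98/53; mL+mR=-347/106 → advance -1; mR−mL=-45/106 → turn -1·90°
n=3: pose=(-2,0,S); sL=90/73, sR=2; mL=-191/73, mR=-236/73; mL+mR=-427/73 → advance -1; mR−mL=-45/73 → turn -1·90°
n=4: pose=(-2,1,W); sL=45/26, sR=5/4; mL=-55/26, mR=-155/52; mL+mR=-265/52 → advance -1; mR−mL=-45/52 → turn -1·90°
n=5: pose=(-1,1,N); sL=18/17, sR=10/13; mL=-287/221, mR=-404/221; mL+mR=-691/221 → advance -1; mR−mL=-9/17 → turn -1·90°
n=6: pose=(-1,0,E); sL=45/53, sR=1; mL=-151/106, mR=-98/53; mL+mR=-347/106 → advance -1; mR−mL=-45/106 → turn -1·90°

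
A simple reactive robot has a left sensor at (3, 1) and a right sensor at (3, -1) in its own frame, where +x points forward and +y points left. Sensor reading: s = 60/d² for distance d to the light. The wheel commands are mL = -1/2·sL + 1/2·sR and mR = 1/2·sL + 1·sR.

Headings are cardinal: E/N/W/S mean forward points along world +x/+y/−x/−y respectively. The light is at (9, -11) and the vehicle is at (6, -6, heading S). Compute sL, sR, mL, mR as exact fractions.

15/2 3 -9/4 27/4

left sensor world pos  = (7, -9); dL² = 8
right sensor world pos = (5, -9); dR² = 20
sL = 60/8 = 15/2
sR = 60/20 = 3
mL = -1/2·sL + 1/2·sR = -9/4
mR = 1/2·sL + 1·sR = 27/4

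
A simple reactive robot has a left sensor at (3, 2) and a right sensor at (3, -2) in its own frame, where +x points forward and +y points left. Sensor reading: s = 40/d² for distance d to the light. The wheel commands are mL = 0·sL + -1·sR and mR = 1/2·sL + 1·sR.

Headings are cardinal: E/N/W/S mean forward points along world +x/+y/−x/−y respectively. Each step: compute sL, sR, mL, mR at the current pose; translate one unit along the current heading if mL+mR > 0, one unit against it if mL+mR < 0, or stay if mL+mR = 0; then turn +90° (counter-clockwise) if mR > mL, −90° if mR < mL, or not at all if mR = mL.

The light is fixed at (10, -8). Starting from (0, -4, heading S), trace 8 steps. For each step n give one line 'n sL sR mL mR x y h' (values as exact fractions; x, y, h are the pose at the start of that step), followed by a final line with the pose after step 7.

n=0: pose=(0,-4,S); sL=8/13, sR=8/29; mL=-8/29, mR=220/377; mL+mR=4/13 → advance +1; mR−mL=324/377 → turn +1·90°
n=1: pose=(0,-5,E); sL=20/37, sR=4/5; mL=-4/5, mR=198/185; mL+mR=10/37 → advance +1; mR−mL=346/185 → turn +1·90°
n=2: pose=(1,-5,N); sL=40/157, sR=8/17; mL=-8/17, mR=1596/2669; mL+mR=20/157 → advance +1; mR−mL=2852/2669 → turn +1·90°
n=3: pose=(1,-4,W); sL=10/37, sR=2/9; mL=-2/9, mR=119/333; mL+mR=5/37 → advance +1; mR−mL=193/333 → turn +1·90°
n=4: pose=(0,-4,S); sL=8/13, sR=8/29; mL=-8/29, mR=220/377; mL+mR=4/13 → advance +1; mR−mL=324/377 → turn +1·90°
n=5: pose=(0,-5,E); sL=20/37, sR=4/5; mL=-4/5, mR=198/185; mL+mR=10/37 → advance +1; mR−mL=346/185 → turn +1·90°
n=6: pose=(1,-5,N); sL=40/157, sR=8/17; mL=-8/17, mR=1596/2669; mL+mR=20/157 → advance +1; mR−mL=2852/2669 → turn +1·90°
n=7: pose=(1,-4,W); sL=10/37, sR=2/9; mL=-2/9, mR=119/333; mL+mR=5/37 → advance +1; mR−mL=193/333 → turn +1·90°

0 8/13 8/29 -8/29 220/377 0 -4 S
1 20/37 4/5 -4/5 198/185 0 -5 E
2 40/157 8/17 -8/17 1596/2669 1 -5 N
3 10/37 2/9 -2/9 119/333 1 -4 W
4 8/13 8/29 -8/29 220/377 0 -4 S
5 20/37 4/5 -4/5 198/185 0 -5 E
6 40/157 8/17 -8/17 1596/2669 1 -5 N
7 10/37 2/9 -2/9 119/333 1 -4 W
final 0 -4 S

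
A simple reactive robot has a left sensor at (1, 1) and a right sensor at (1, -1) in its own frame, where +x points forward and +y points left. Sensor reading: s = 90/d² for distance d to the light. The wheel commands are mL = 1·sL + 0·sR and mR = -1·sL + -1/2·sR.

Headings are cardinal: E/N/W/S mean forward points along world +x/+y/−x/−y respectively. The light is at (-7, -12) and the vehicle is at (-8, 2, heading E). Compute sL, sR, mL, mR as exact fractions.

2/5 90/169 2/5 -563/845

left sensor world pos  = (-7, 3); dL² = 225
right sensor world pos = (-7, 1); dR² = 169
sL = 90/225 = 2/5
sR = 90/169 = 90/169
mL = 1·sL + 0·sR = 2/5
mR = -1·sL + -1/2·sR = -563/845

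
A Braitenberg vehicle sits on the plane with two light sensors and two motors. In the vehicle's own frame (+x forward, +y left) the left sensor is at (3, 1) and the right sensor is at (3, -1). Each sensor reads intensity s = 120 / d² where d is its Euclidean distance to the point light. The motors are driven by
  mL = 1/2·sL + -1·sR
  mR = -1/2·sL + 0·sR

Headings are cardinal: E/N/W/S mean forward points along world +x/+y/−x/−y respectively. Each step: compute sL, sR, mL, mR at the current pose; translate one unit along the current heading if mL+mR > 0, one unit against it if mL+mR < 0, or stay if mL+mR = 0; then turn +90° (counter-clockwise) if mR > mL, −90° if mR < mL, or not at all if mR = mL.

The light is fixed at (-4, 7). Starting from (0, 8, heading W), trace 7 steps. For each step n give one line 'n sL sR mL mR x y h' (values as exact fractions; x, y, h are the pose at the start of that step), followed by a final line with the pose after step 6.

n=0: pose=(0,8,W); sL=120, sR=24; mL=36, mR=-60; mL+mR=-24 → advance -1; mR−mL=-96 → turn -1·90°
n=1: pose=(1,8,N); sL=15/4, sR=30/13; mL=-45/104, mR=-15/8; mL+mR=-30/13 → advance -1; mR−mL=-75/52 → turn -1·90°
n=2: pose=(1,7,E); sL=24/13, sR=24/13; mL=-12/13, mR=-12/13; mL+mR=-24/13 → advance -1; mR−mL=0 → turn +0·90°
n=3: pose=(0,7,E); sL=12/5, sR=12/5; mL=-6/5, mR=-6/5; mL+mR=-12/5 → advance -1; mR−mL=0 → turn +0·90°
n=4: pose=(-1,7,E); sL=120/37, sR=120/37; mL=-60/37, mR=-60/37; mL+mR=-120/37 → advance -1; mR−mL=0 → turn +0·90°
n=5: pose=(-2,7,E); sL=60/13, sR=60/13; mL=-30/13, mR=-30/13; mL+mR=-60/13 → advance -1; mR−mL=0 → turn +0·90°
n=6: pose=(-3,7,E); sL=120/17, sR=120/17; mL=-60/17, mR=-60/17; mL+mR=-120/17 → advance -1; mR−mL=0 → turn +0·90°

0 120 24 36 -60 0 8 W
1 15/4 30/13 -45/104 -15/8 1 8 N
2 24/13 24/13 -12/13 -12/13 1 7 E
3 12/5 12/5 -6/5 -6/5 0 7 E
4 120/37 120/37 -60/37 -60/37 -1 7 E
5 60/13 60/13 -30/13 -30/13 -2 7 E
6 120/17 120/17 -60/17 -60/17 -3 7 E
final -4 7 E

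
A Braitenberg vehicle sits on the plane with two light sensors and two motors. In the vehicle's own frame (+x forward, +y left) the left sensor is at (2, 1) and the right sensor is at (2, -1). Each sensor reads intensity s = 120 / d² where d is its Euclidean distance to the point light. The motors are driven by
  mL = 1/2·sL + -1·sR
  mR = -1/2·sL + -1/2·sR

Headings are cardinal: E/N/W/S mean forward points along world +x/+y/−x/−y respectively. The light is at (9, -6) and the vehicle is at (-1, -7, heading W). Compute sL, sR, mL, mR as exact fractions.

30/37 5/6 -95/222 -365/444

left sensor world pos  = (-3, -8); dL² = 148
right sensor world pos = (-3, -6); dR² = 144
sL = 120/148 = 30/37
sR = 120/144 = 5/6
mL = 1/2·sL + -1·sR = -95/222
mR = -1/2·sL + -1/2·sR = -365/444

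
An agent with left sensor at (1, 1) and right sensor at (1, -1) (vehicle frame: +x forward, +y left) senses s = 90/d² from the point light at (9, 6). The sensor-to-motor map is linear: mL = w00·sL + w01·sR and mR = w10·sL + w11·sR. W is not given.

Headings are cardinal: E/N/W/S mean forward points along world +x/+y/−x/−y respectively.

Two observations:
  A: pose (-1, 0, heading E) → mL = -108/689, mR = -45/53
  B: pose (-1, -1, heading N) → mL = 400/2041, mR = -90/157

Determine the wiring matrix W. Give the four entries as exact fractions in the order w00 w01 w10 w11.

-1 1 -1 0

obs A: pose=(-1,0,E) → sL=45/53, sR=9/13, mL=-108/689, mR=-45/53
obs B: pose=(-1,-1,N) → sL=90/157, sR=10/13, mL=400/2041, mR=-90/157
sensor matrix S = [[45/53, 9/13], [90/157, 10/13]]; det S = 27720/108173
solve [mL_A; mL_B] = S·[w00; w01] and [mR_A; mR_B] = S·[w10; w11]:
  w00 = -1, w01 = 1, w10 = -1, w11 = 0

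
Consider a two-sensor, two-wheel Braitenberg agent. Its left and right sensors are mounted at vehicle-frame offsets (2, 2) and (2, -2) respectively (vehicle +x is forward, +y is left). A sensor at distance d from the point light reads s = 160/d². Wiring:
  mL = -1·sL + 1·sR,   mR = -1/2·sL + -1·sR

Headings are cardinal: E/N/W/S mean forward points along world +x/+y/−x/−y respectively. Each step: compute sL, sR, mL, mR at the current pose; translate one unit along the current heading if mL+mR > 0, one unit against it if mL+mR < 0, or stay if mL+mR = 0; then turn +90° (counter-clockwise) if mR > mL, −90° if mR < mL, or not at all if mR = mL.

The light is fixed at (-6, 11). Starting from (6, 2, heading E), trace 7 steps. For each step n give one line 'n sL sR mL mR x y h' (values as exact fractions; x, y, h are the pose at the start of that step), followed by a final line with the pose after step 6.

n=0: pose=(6,2,E); sL=32/49, sR=160/317; mL=-2304/15533, mR=-12912/15533; mL+mR=-48/49 → advance -1; mR−mL=-10608/15533 → turn -1·90°
n=1: pose=(5,2,S); sL=16/29, sR=80/101; mL=704/2929, mR=-3128/2929; mL+mR=-24/29 → advance -1; mR−mL=-3832/2929 → turn -1·90°
n=2: pose=(5,3,W); sL=160/181, sR=160/117; mL=10240/21177, mR=-38320/21177; mL+mR=-240/181 → advance -1; mR−mL=-48560/21177 → turn -1·90°
n=3: pose=(6,3,N); sL=20/17, sR=20/29; mL=-240/493, mR=-630/493; mL+mR=-30/17 → advance -1; mR−mL=-390/493 → turn -1·90°
n=4: pose=(6,2,E); sL=32/49, sR=160/317; mL=-2304/15533, mR=-12912/15533; mL+mR=-48/49 → advance -1; mR−mL=-10608/15533 → turn -1·90°
n=5: pose=(5,2,S); sL=16/29, sR=80/101; mL=704/2929, mR=-3128/2929; mL+mR=-24/29 → advance -1; mR−mL=-3832/2929 → turn -1·90°
n=6: pose=(5,3,W); sL=160/181, sR=160/117; mL=10240/21177, mR=-38320/21177; mL+mR=-240/181 → advance -1; mR−mL=-48560/21177 → turn -1·90°

0 32/49 160/317 -2304/15533 -12912/15533 6 2 E
1 16/29 80/101 704/2929 -3128/2929 5 2 S
2 160/181 160/117 10240/21177 -38320/21177 5 3 W
3 20/17 20/29 -240/493 -630/493 6 3 N
4 32/49 160/317 -2304/15533 -12912/15533 6 2 E
5 16/29 80/101 704/2929 -3128/2929 5 2 S
6 160/181 160/117 10240/21177 -38320/21177 5 3 W
final 6 3 N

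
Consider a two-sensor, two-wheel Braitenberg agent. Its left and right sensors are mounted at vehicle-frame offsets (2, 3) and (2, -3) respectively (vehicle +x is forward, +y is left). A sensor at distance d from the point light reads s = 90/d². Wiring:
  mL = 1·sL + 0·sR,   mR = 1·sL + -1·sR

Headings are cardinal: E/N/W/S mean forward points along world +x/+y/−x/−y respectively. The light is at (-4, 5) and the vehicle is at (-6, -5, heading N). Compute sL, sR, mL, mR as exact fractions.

90/89 18/13 90/89 -432/1157

left sensor world pos  = (-9, -3); dL² = 89
right sensor world pos = (-3, -3); dR² = 65
sL = 90/89 = 90/89
sR = 90/65 = 18/13
mL = 1·sL + 0·sR = 90/89
mR = 1·sL + -1·sR = -432/1157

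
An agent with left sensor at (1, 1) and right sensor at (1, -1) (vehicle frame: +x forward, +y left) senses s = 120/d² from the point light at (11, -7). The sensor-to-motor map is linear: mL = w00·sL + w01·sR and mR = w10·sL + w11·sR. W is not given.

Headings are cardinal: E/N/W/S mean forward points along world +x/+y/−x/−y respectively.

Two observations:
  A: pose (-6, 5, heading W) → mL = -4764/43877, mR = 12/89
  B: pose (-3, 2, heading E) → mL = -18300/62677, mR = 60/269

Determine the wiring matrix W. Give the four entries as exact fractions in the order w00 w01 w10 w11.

1/2 -1 1/2 0

obs A: pose=(-6,5,W) → sL=24/89, sR=120/493, mL=-4764/43877, mR=12/89
obs B: pose=(-3,2,E) → sL=120/269, sR=120/233, mL=-18300/62677, mR=60/269
sensor matrix S = [[24/89, 120/493], [120/269, 120/233]]; det S = 83324160/2750078729
solve [mL_A; mL_B] = S·[w00; w01] and [mR_A; mR_B] = S·[w10; w11]:
  w00 = 1/2, w01 = -1, w10 = 1/2, w11 = 0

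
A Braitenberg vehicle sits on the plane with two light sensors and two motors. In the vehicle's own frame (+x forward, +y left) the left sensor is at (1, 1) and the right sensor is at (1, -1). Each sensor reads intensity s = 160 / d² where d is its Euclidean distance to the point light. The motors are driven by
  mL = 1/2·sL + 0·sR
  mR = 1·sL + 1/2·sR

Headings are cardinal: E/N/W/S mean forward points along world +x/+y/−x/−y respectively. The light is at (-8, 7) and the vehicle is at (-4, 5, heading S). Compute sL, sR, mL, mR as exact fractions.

80/17 80/9 40/17 1400/153

left sensor world pos  = (-3, 4); dL² = 34
right sensor world pos = (-5, 4); dR² = 18
sL = 160/34 = 80/17
sR = 160/18 = 80/9
mL = 1/2·sL + 0·sR = 40/17
mR = 1·sL + 1/2·sR = 1400/153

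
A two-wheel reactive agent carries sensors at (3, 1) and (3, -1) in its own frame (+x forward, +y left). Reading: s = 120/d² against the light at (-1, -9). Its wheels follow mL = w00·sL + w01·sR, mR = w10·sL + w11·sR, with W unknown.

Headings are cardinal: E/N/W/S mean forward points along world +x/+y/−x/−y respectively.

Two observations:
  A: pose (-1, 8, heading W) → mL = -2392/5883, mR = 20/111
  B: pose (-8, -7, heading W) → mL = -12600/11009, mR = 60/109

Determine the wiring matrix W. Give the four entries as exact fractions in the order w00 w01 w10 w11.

-1/2 -1/2 0 1/2

obs A: pose=(-1,8,W) → sL=24/53, sR=40/111, mL=-2392/5883, mR=20/111
obs B: pose=(-8,-7,W) → sL=120/101, sR=120/109, mL=-12600/11009, mR=60/109
sensor matrix S = [[24/53, 40/111], [120/101, 120/109]]; det S = 1519360/21588649
solve [mL_A; mL_B] = S·[w00; w01] and [mR_A; mR_B] = S·[w10; w11]:
  w00 = -1/2, w01 = -1/2, w10 = 0, w11 = 1/2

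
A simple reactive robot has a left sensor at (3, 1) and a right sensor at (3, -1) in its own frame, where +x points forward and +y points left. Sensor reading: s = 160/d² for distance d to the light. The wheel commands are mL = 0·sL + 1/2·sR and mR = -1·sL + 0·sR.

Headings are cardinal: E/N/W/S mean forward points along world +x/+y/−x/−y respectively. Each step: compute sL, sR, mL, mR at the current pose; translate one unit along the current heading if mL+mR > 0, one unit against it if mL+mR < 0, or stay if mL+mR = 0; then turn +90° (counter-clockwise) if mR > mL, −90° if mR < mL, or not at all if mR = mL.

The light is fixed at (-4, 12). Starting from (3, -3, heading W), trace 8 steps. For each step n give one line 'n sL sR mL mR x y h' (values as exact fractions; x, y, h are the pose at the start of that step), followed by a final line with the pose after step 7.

n=0: pose=(3,-3,W); sL=10/17, sR=40/53; mL=20/53, mR=-10/17; mL+mR=-190/901 → advance -1; mR−mL=-870/901 → turn -1·90°
n=1: pose=(4,-3,N); sL=160/193, sR=32/45; mL=16/45, mR=-160/193; mL+mR=-4112/8685 → advance -1; mR−mL=-10288/8685 → turn -1·90°
n=2: pose=(4,-4,E); sL=80/173, sR=16/41; mL=8/41, mR=-80/173; mL+mR=-1896/7093 → advance -1; mR−mL=-4664/7093 → turn -1·90°
n=3: pose=(3,-4,S); sL=32/85, sR=160/397; mL=80/397, mR=-32/85; mL+mR=-5904/33745 → advance -1; mR−mL=-19504/33745 → turn -1·90°
n=4: pose=(3,-3,W); sL=10/17, sR=40/53; mL=20/53, mR=-10/17; mL+mR=-190/901 → advance -1; mR−mL=-870/901 → turn -1·90°
n=5: pose=(4,-3,N); sL=160/193, sR=32/45; mL=16/45, mR=-160/193; mL+mR=-4112/8685 → advance -1; mR−mL=-10288/8685 → turn -1·90°
n=6: pose=(4,-4,E); sL=80/173, sR=16/41; mL=8/41, mR=-80/173; mL+mR=-1896/7093 → advance -1; mR−mL=-4664/7093 → turn -1·90°
n=7: pose=(3,-4,S); sL=32/85, sR=160/397; mL=80/397, mR=-32/85; mL+mR=-5904/33745 → advance -1; mR−mL=-19504/33745 → turn -1·90°

0 10/17 40/53 20/53 -10/17 3 -3 W
1 160/193 32/45 16/45 -160/193 4 -3 N
2 80/173 16/41 8/41 -80/173 4 -4 E
3 32/85 160/397 80/397 -32/85 3 -4 S
4 10/17 40/53 20/53 -10/17 3 -3 W
5 160/193 32/45 16/45 -160/193 4 -3 N
6 80/173 16/41 8/41 -80/173 4 -4 E
7 32/85 160/397 80/397 -32/85 3 -4 S
final 3 -3 W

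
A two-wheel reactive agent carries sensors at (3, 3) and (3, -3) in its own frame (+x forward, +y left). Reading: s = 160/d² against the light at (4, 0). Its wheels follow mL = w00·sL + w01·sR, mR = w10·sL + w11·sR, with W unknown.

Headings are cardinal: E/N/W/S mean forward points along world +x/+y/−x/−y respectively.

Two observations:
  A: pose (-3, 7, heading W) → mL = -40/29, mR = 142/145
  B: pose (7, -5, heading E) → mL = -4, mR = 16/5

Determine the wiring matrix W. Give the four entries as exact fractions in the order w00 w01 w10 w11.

obs A: pose=(-3,7,W) → sL=40/29, sR=4/5, mL=-40/29, mR=142/145
obs B: pose=(7,-5,E) → sL=4, sR=8/5, mL=-4, mR=16/5
sensor matrix S = [[40/29, 4/5], [4, 8/5]]; det S = -144/145
solve [mL_A; mL_B] = S·[w00; w01] and [mR_A; mR_B] = S·[w10; w11]:
  w00 = -1, w01 = 0, w10 = 1, w11 = -1/2

-1 0 1 -1/2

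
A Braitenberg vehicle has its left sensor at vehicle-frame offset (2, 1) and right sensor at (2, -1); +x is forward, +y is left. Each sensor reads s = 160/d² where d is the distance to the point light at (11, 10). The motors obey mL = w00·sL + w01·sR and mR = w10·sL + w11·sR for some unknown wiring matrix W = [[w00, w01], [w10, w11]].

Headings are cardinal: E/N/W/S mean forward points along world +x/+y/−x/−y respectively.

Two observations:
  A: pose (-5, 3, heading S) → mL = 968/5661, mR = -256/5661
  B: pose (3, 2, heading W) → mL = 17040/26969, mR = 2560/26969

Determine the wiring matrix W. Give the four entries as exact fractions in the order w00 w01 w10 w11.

obs A: pose=(-5,3,S) → sL=80/153, sR=16/37, mL=968/5661, mR=-256/5661
obs B: pose=(3,2,W) → sL=160/181, sR=160/149, mL=17040/26969, mR=2560/26969
sensor matrix S = [[80/153, 16/37], [160/181, 160/149]]; det S = 27361280/152671509
solve [mL_A; mL_B] = S·[w00; w01] and [mR_A; mR_B] = S·[w10; w11]:
  w00 = -1/2, w01 = 1, w10 = -1/2, w11 = 1/2

-1/2 1 -1/2 1/2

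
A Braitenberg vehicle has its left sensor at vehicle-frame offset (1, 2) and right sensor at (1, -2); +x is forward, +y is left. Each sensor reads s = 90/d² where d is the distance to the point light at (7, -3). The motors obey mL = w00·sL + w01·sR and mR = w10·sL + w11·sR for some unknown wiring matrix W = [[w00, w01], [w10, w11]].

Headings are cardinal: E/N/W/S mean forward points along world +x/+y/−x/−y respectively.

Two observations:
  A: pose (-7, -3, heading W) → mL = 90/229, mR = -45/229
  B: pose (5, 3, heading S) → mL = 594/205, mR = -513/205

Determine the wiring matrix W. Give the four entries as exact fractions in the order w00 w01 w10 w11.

obs A: pose=(-7,-3,W) → sL=90/229, sR=90/229, mL=90/229, mR=-45/229
obs B: pose=(5,3,S) → sL=18/5, sR=90/41, mL=594/205, mR=-513/205
sensor matrix S = [[90/229, 90/229], [18/5, 90/41]]; det S = -5184/9389
solve [mL_A; mL_B] = S·[w00; w01] and [mR_A; mR_B] = S·[w10; w11]:
  w00 = 1/2, w01 = 1/2, w10 = -1, w11 = 1/2

1/2 1/2 -1 1/2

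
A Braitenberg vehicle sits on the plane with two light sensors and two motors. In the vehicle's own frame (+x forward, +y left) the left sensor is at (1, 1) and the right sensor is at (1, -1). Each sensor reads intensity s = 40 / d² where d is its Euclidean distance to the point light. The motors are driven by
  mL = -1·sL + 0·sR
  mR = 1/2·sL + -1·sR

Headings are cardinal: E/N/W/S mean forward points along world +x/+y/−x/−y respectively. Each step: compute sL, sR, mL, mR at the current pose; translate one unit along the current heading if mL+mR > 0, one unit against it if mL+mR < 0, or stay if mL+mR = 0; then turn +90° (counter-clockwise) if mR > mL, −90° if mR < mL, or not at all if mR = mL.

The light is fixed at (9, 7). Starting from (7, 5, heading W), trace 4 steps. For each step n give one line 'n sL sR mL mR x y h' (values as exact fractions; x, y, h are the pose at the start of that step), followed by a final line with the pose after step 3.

0 20/9 4 -20/9 -26/9 7 5 W
1 8 40 -8 -36 8 5 N
2 10 5/2 -10 5/2 8 4 E
3 40/13 8 -40/13 -84/13 7 4 N
final 7 3 E

n=0: pose=(7,5,W); sL=20/9, sR=4; mL=-20/9, mR=-26/9; mL+mR=-46/9 → advance -1; mR−mL=-2/3 → turn -1·90°
n=1: pose=(8,5,N); sL=8, sR=40; mL=-8, mR=-36; mL+mR=-44 → advance -1; mR−mL=-28 → turn -1·90°
n=2: pose=(8,4,E); sL=10, sR=5/2; mL=-10, mR=5/2; mL+mR=-15/2 → advance -1; mR−mL=25/2 → turn +1·90°
n=3: pose=(7,4,N); sL=40/13, sR=8; mL=-40/13, mR=-84/13; mL+mR=-124/13 → advance -1; mR−mL=-44/13 → turn -1·90°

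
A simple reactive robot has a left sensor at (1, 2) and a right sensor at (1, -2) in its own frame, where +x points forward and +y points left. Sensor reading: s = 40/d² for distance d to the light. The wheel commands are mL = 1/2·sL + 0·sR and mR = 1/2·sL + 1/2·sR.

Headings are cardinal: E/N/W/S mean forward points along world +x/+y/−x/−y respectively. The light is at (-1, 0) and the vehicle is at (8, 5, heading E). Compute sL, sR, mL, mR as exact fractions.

40/149 40/109 20/149 5160/16241

left sensor world pos  = (9, 7); dL² = 149
right sensor world pos = (9, 3); dR² = 109
sL = 40/149 = 40/149
sR = 40/109 = 40/109
mL = 1/2·sL + 0·sR = 20/149
mR = 1/2·sL + 1/2·sR = 5160/16241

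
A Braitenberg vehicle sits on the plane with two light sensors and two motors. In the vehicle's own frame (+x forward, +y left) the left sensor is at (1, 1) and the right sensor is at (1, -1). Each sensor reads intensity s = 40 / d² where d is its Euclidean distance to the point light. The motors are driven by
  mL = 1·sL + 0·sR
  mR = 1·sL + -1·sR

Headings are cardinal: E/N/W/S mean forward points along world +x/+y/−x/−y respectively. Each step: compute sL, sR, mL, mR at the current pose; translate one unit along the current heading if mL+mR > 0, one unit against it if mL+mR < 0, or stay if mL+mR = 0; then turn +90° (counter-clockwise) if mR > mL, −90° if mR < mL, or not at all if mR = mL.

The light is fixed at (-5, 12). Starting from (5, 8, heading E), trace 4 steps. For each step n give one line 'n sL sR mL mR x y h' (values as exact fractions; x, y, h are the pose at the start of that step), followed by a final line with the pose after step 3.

n=0: pose=(5,8,E); sL=4/13, sR=20/73; mL=4/13, mR=32/949; mL+mR=324/949 → advance +1; mR−mL=-20/73 → turn -1·90°
n=1: pose=(6,8,S); sL=40/169, sR=8/25; mL=40/169, mR=-352/4225; mL+mR=648/4225 → advance +1; mR−mL=-8/25 → turn -1·90°
n=2: pose=(6,7,W); sL=5/17, sR=10/29; mL=5/17, mR=-25/493; mL+mR=120/493 → advance +1; mR−mL=-10/29 → turn -1·90°
n=3: pose=(5,7,N); sL=40/97, sR=40/137; mL=40/97, mR=1600/13289; mL+mR=7080/13289 → advance +1; mR−mL=-40/137 → turn -1·90°

0 4/13 20/73 4/13 32/949 5 8 E
1 40/169 8/25 40/169 -352/4225 6 8 S
2 5/17 10/29 5/17 -25/493 6 7 W
3 40/97 40/137 40/97 1600/13289 5 7 N
final 5 8 E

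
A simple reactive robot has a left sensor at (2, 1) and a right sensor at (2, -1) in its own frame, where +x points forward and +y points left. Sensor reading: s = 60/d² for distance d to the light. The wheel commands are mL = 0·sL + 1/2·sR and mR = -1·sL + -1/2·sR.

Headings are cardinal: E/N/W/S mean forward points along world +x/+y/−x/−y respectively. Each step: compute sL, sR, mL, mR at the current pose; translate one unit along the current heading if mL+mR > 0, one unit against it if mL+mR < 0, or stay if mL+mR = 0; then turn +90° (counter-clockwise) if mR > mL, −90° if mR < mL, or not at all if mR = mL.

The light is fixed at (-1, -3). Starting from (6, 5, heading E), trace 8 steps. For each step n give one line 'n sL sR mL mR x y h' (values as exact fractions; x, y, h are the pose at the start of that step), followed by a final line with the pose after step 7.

n=0: pose=(6,5,E); sL=10/27, sR=6/13; mL=3/13, mR=-211/351; mL+mR=-10/27 → advance -1; mR−mL=-292/351 → turn -1·90°
n=1: pose=(5,5,S); sL=12/17, sR=60/61; mL=30/61, mR=-1242/1037; mL+mR=-12/17 → advance -1; mR−mL=-1752/1037 → turn -1·90°
n=2: pose=(5,6,W); sL=3/4, sR=15/29; mL=15/58, mR=-117/116; mL+mR=-3/4 → advance -1; mR−mL=-147/116 → turn -1·90°
n=3: pose=(6,6,N); sL=60/157, sR=12/37; mL=6/37, mR=-3162/5809; mL+mR=-60/157 → advance -1; mR−mL=-4104/5809 → turn -1·90°
n=4: pose=(6,5,E); sL=10/27, sR=6/13; mL=3/13, mR=-211/351; mL+mR=-10/27 → advance -1; mR−mL=-292/351 → turn -1·90°
n=5: pose=(5,5,S); sL=12/17, sR=60/61; mL=30/61, mR=-1242/1037; mL+mR=-12/17 → advance -1; mR−mL=-1752/1037 → turn -1·90°
n=6: pose=(5,6,W); sL=3/4, sR=15/29; mL=15/58, mR=-117/116; mL+mR=-3/4 → advance -1; mR−mL=-147/116 → turn -1·90°
n=7: pose=(6,6,N); sL=60/157, sR=12/37; mL=6/37, mR=-3162/5809; mL+mR=-60/157 → advance -1; mR−mL=-4104/5809 → turn -1·90°

0 10/27 6/13 3/13 -211/351 6 5 E
1 12/17 60/61 30/61 -1242/1037 5 5 S
2 3/4 15/29 15/58 -117/116 5 6 W
3 60/157 12/37 6/37 -3162/5809 6 6 N
4 10/27 6/13 3/13 -211/351 6 5 E
5 12/17 60/61 30/61 -1242/1037 5 5 S
6 3/4 15/29 15/58 -117/116 5 6 W
7 60/157 12/37 6/37 -3162/5809 6 6 N
final 6 5 E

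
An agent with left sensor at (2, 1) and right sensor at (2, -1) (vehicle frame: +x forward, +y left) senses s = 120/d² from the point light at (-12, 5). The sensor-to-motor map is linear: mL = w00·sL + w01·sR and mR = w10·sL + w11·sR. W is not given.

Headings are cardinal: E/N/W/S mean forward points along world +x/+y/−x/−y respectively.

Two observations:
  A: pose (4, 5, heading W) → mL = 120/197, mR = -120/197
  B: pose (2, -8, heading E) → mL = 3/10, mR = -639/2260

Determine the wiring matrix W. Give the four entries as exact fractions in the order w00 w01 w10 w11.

obs A: pose=(4,5,W) → sL=120/197, sR=120/197, mL=120/197, mR=-120/197
obs B: pose=(2,-8,E) → sL=3/10, sR=30/113, mL=3/10, mR=-639/2260
sensor matrix S = [[120/197, 120/197], [3/10, 30/113]]; det S = -468/22261
solve [mL_A; mL_B] = S·[w00; w01] and [mR_A; mR_B] = S·[w10; w11]:
  w00 = 1, w01 = 0, w10 = -1/2, w11 = -1/2

1 0 -1/2 -1/2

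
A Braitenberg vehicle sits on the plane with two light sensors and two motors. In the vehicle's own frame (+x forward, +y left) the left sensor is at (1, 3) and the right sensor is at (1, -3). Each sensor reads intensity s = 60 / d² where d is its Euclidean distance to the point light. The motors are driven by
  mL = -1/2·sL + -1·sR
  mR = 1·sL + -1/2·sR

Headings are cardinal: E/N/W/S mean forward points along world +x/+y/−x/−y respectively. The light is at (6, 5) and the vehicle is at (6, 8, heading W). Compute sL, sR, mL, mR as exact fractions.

60 60/37 -1170/37 2190/37

left sensor world pos  = (5, 5); dL² = 1
right sensor world pos = (5, 11); dR² = 37
sL = 60/1 = 60
sR = 60/37 = 60/37
mL = -1/2·sL + -1·sR = -1170/37
mR = 1·sL + -1/2·sR = 2190/37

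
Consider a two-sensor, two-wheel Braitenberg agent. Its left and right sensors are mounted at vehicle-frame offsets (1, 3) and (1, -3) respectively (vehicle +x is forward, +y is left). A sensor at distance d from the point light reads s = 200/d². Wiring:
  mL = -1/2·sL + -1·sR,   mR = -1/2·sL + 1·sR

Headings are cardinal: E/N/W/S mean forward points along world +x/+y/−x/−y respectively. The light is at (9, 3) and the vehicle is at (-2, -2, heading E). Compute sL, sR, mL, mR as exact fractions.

left sensor world pos  = (-1, 1); dL² = 104
right sensor world pos = (-1, -5); dR² = 164
sL = 200/104 = 25/13
sR = 200/164 = 50/41
mL = -1/2·sL + -1·sR = -2325/1066
mR = -1/2·sL + 1·sR = 275/1066

25/13 50/41 -2325/1066 275/1066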